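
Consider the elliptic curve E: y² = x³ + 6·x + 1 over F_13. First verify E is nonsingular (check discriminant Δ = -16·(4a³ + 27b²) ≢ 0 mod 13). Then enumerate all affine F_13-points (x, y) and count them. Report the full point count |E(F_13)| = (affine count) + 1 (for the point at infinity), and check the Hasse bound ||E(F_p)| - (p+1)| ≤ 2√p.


Affine points = {(0, 1), (0, 12), (5, 0), (7, 3), (7, 10), (9, 2), (9, 11)}; affine count = 7; |E(F_13)| = 8.

Discriminant check: Δ ∝ 4a³ + 27b² = 4·6³ + 27·1² = 4·216 + 27·1 ≡ 7 (mod 13). Nonzero ⇒ E is nonsingular.
For each x ∈ F_13, compute rhs = x³ + 6·x + 1 mod 13, then count y ∈ F_13 with y² ≡ rhs.
  x = 0: rhs = 1, matching y values: 1, 12 (2 points).
  x = 1: rhs = 8, matching y values: none (0 points).
  x = 2: rhs = 8, matching y values: none (0 points).
  x = 3: rhs = 7, matching y values: none (0 points).
  x = 4: rhs = 11, matching y values: none (0 points).
  x = 5: rhs = 0, matching y values: 0 (1 points).
  x = 6: rhs = 6, matching y values: none (0 points).
  x = 7: rhs = 9, matching y values: 3, 10 (2 points).
  x = 8: rhs = 2, matching y values: none (0 points).
  x = 9: rhs = 4, matching y values: 2, 11 (2 points).
  x = 10: rhs = 8, matching y values: none (0 points).
  x = 11: rhs = 7, matching y values: none (0 points).
  x = 12: rhs = 7, matching y values: none (0 points).
Total affine count: 7.
Full point count |E(F_13)| = 7 + 1 = 8.
Hasse bound: |8 − (13+1)| = |-6| = 6 ≤ 2√13 ≈ 7.2111 ✓.


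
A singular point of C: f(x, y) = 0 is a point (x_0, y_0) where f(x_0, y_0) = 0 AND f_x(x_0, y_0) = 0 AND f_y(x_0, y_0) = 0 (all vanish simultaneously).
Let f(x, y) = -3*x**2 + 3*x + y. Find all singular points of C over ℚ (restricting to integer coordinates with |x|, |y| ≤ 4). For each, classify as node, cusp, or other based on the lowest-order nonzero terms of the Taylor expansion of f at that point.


No singular points in the scanned grid; C is smooth there.

Compute partial derivatives:
  f_x = 3 - 6*x.
  f_y = 1.
f_y = 1 is a nonzero constant, so f_y never vanishes: no point (x, y) can satisfy f = f_x = f_y = 0. In particular no (x, y) ∈ {−4, ..., 4}² is singular; the curve is smooth.


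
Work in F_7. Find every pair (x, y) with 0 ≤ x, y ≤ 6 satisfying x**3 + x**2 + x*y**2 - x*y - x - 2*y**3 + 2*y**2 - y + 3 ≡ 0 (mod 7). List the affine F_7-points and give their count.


Affine F_7-points: {(0, 2), (1, 4), (2, 2), (2, 3), (2, 4), (3, 1), (3, 4), (4, 2), (5, 1), (6, 6)}; count = 10.

For each of the 49 pairs (x, y) ∈ F_7², evaluate f(x, y) mod 7. Record the zeros.
  x = 0: [0↦3, 1↦2, 2↦0, 3↦6, 4↦1, 5↦1, 6↦1]  zeros at y ∈ {2}
  x = 1: [0↦4, 1↦3, 2↦3, 3↦6, 4↦0, 5↦1, 6↦4]  zeros at y ∈ {4}
  x = 2: [0↦6, 1↦5, 2↦0, 3↦0, 4↦0, 5↦2, 6↦1]  zeros at y ∈ {2, 3, 4}
  x = 3: [0↦1, 1↦0, 2↦4, 3↦1, 4↦0, 5↦3, 6↦5]  zeros at y ∈ {1, 4}
  x = 4: [0↦2, 1↦1, 2↦0, 3↦1, 4↦6, 5↦3, 6↦1]  zeros at y ∈ {2}
  x = 5: [0↦1, 1↦0, 2↦1, 3↦6, 4↦3, 5↦1, 6↦2]  zeros at y ∈ {1}
  x = 6: [0↦4, 1↦3, 2↦6, 3↦1, 4↦4, 5↦3, 6↦0]  zeros at y ∈ {6}
Collecting zeros: affine points = {(0, 2), (1, 4), (2, 2), (2, 3), (2, 4), (3, 1), (3, 4), (4, 2), (5, 1), (6, 6)}.
Total count |C(F_7)_aff| = 10.


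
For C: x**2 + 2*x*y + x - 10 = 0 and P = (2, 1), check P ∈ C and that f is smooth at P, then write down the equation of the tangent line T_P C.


Tangent line at P: 7*x + 4*y - 18 = 0.

Step 1: f(2, 1) = 0, so P lies on C.
Step 2: partial derivatives
  f_x(x, y) = 2*x + 2*y + 1, f_y(x, y) = 2*x.
  f_x(P) = 7, f_y(P) = 4 (gradient nonzero, so P is smooth).
Step 3: tangent line at P: 7·(x − 2) + 4·(y − 1) = 0.
Expanding: 7*x + 4*y - 18 = 0.


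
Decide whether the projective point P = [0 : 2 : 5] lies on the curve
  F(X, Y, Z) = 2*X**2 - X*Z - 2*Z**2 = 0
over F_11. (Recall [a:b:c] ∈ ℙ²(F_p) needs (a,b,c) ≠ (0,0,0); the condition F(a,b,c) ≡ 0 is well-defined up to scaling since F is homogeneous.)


F(0,2,5) ≡ 5 (mod 11); P is NOT on the curve.

Evaluate F(0, 2, 5) term-by-term (mod 11).
  2*X**2 ↦ 2·0·1·1 = 0
  -X*Z ↦ -1·0·1·5 = 0
  -2*Z**2 ↦ -2·1·1·25 = -50
Sum: F(0, 2, 5) = (0) + (0) + (-50) = -50.
Reducing mod 11: -50 ≡ 5 (mod 11).
Since F(a, b, c) ≡ 5 ≠ 0 (mod 11), P does NOT lie on the curve.


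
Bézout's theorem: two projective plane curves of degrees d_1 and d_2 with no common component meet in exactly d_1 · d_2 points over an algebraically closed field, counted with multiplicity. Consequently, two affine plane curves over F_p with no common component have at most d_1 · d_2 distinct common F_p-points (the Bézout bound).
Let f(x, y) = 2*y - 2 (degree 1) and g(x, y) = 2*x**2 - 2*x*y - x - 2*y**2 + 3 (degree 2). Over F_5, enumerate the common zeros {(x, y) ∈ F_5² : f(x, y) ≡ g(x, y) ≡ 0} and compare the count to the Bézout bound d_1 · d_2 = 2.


Common zeros: {(1, 1), (3, 1)}; count = 2; Bézout bound = 2.

deg(f) = 1, deg(g) = 2, so Bézout bound = 2.
Scan x ∈ F_5. For each x, list the y ∈ F_5 with f(x, y) ≡ 0 and those with g(x, y) ≡ 0 (mod 5); the common zeros in that column are the intersection.
  x = 0: f ≡ 0 at y ∈ {1}; g ≡ 0 at y ∈ {2, 3}; common: ∅.
  x = 1: f ≡ 0 at y ∈ {1}; g ≡ 0 at y ∈ {1, 3}; common: {1}.
  x = 2: f ≡ 0 at y ∈ {1}; g ≡ 0 at y ∈ ∅; common: ∅.
  x = 3: f ≡ 0 at y ∈ {1}; g ≡ 0 at y ∈ {1}; common: {1}.
  x = 4: f ≡ 0 at y ∈ {1}; g ≡ 0 at y ∈ ∅; common: ∅.
Collecting: common zeros = {(1, 1), (3, 1)}, so the count is 2.
Comparison with the Bézout bound: 2 ≤ 2 = deg(f)·deg(g), as expected for curves with no common component (the bound is attained).


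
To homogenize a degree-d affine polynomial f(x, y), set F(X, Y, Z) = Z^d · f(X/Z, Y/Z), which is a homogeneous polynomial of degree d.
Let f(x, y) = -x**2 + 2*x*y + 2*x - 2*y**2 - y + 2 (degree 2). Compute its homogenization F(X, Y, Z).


F(X, Y, Z) = -X**2 + 2*X*Y + 2*X*Z - 2*Y**2 - Y*Z + 2*Z**2

deg(f) = 2.
Substitute x = X/Z, y = Y/Z into f, then multiply by Z^2.
  monomial -1·x^2·y^0 ↦ -1·X^2·Y^0·Z^0.
  monomial 2·x^1·y^1 ↦ 2·X^1·Y^1·Z^0.
  monomial 2·x^1·y^0 ↦ 2·X^1·Y^0·Z^1.
  monomial -2·x^0·y^2 ↦ -2·X^0·Y^2·Z^0.
  monomial -1·x^0·y^1 ↦ -1·X^0·Y^1·Z^1.
  monomial 2·x^0·y^0 ↦ 2·X^0·Y^0·Z^2.
Collecting: F(X, Y, Z) = -X**2 + 2*X*Y + 2*X*Z - 2*Y**2 - Y*Z + 2*Z**2.


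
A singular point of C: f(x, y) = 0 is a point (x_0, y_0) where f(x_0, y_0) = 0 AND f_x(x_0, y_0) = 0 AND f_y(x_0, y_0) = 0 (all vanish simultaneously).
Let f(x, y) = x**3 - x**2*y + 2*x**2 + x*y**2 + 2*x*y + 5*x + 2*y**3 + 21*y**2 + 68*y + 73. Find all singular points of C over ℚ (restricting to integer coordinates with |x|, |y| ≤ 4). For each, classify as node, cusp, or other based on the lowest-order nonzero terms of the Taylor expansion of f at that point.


Singular points: {(-2, -3)}; classification: node.

Compute partial derivatives:
  f_x = 3*x**2 - 2*x*y + 4*x + y**2 + 2*y + 5.
  f_y = -x**2 + 2*x*y + 2*x + 6*y**2 + 42*y + 68.
Scan x_0 ∈ {−4, ..., 4}. For each x_0, f_y(x_0, y) is a polynomial in y; find its integer roots y ∈ {−4, ..., 4}, then test f_x and f at those candidates.
  x = -4: f_y(-4, y) = 6*y**2 + 34*y + 44; vanishes at y ∈ {-2}. (-4, -2): f_x = 21 ≠ 0.
  x = -3: f_y(-3, y) = 6*y**2 + 36*y + 53; no integer root y with |y| ≤ 4.
  x = -2: f_y(-2, y) = 6*y**2 + 38*y + 60; vanishes at y ∈ {-3}. (-2, -3): f_x = 0, f = 0 — SINGULAR.
  x = -1: f_y(-1, y) = 6*y**2 + 40*y + 65; no integer root y with |y| ≤ 4.
  x = 0: f_y(0, y) = 6*y**2 + 42*y + 68; no integer root y with |y| ≤ 4.
  x = 1: f_y(1, y) = 6*y**2 + 44*y + 69; no integer root y with |y| ≤ 4.
  x = 2: f_y(2, y) = 6*y**2 + 46*y + 68; vanishes at y ∈ {-2}. (2, -2): f_x = 33 ≠ 0.
  x = 3: f_y(3, y) = 6*y**2 + 48*y + 65; no integer root y with |y| ≤ 4.
  x = 4: f_y(4, y) = 6*y**2 + 50*y + 60; no integer root y with |y| ≤ 4.
Only singular point on the grid: (-2, -3).
Classify: substitute x = -2 + u, y = -3 + v and expand: f = u**3 - u**2*v - u**2 + u*v**2 + 2*v**3 + v**2.
No constant or linear terms (consistent with a singular point). Quadratic part: -u**2 + v**2. Cubic part: u**3 - u**2*v + u*v**2 + 2*v**3.
The quadratic part v**2 - u**2 = (v − u)(v + u) splits into two distinct linear factors, so there are two distinct tangent lines y − -3 = ±(x − -2) — this is a node (ordinary double point).
Classification: node.


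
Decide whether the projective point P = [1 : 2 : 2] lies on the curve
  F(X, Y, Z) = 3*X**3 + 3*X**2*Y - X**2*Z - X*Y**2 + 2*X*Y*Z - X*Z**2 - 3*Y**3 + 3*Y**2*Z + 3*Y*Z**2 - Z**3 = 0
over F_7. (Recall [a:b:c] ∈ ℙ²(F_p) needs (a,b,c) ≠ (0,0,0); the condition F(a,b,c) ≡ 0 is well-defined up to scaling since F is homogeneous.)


F(1,2,2) ≡ 2 (mod 7); P is NOT on the curve.

Evaluate F(1, 2, 2) term-by-term (mod 7).
  3*X**3 ↦ 3·1·1·1 = 3
  3*X**2*Y ↦ 3·1·2·1 = 6
  -X**2*Z ↦ -1·1·1·2 = -2
  -X*Y**2 ↦ -1·1·4·1 = -4
  2*X*Y*Z ↦ 2·1·2·2 = 8
  -X*Z**2 ↦ -1·1·1·4 = -4
  -3*Y**3 ↦ -3·1·8·1 = -24
  3*Y**2*Z ↦ 3·1·4·2 = 24
  3*Y*Z**2 ↦ 3·1·2·4 = 24
  -Z**3 ↦ -1·1·1·8 = -8
Sum: F(1, 2, 2) = (3) + (6) + (-2) + (-4) + (8) + (-4) + (-24) + (24) + (24) + (-8) = 23.
Reducing mod 7: 23 ≡ 2 (mod 7).
Since F(a, b, c) ≡ 2 ≠ 0 (mod 7), P does NOT lie on the curve.


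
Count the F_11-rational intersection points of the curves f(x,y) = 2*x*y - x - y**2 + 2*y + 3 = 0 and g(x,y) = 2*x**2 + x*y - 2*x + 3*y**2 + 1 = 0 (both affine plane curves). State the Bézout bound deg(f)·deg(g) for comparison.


Common zeros: ∅; count = 0; Bézout bound = 4.

deg(f) = 2, deg(g) = 2, so Bézout bound = 4.
Scan x ∈ F_11. For each x, list the y ∈ F_11 with f(x, y) ≡ 0 and those with g(x, y) ≡ 0 (mod 11); the common zeros in that column are the intersection.
  x = 0: f ≡ 0 at y ∈ {3, 10}; g ≡ 0 at y ∈ ∅; common: ∅.
  x = 1: f ≡ 0 at y ∈ ∅; g ≡ 0 at y ∈ {9}; common: ∅.
  x = 2: f ≡ 0 at y ∈ ∅; g ≡ 0 at y ∈ ∅; common: ∅.
  x = 3: f ≡ 0 at y ∈ {0, 8}; g ≡ 0 at y ∈ ∅; common: ∅.
  x = 4: f ≡ 0 at y ∈ ∅; g ≡ 0 at y ∈ ∅; common: ∅.
  x = 5: f ≡ 0 at y ∈ {5, 7}; g ≡ 0 at y ∈ ∅; common: ∅.
  x = 6: f ≡ 0 at y ∈ ∅; g ≡ 0 at y ∈ ∅; common: ∅.
  x = 7: f ≡ 0 at y ∈ {1, 4}; g ≡ 0 at y ∈ ∅; common: ∅.
  x = 8: f ≡ 0 at y ∈ ∅; g ≡ 0 at y ∈ ∅; common: ∅.
  x = 9: f ≡ 0 at y ∈ ∅; g ≡ 0 at y ∈ ∅; common: ∅.
  x = 10: f ≡ 0 at y ∈ {2, 9}; g ≡ 0 at y ∈ ∅; common: ∅.
Collecting: common zeros = ∅, so the count is 0.
Comparison with the Bézout bound: 0 ≤ 4 = deg(f)·deg(g), as expected for curves with no common component (the affine F_11-count falls short of the bound because intersections may lie at infinity, over extension fields, or carry multiplicity).


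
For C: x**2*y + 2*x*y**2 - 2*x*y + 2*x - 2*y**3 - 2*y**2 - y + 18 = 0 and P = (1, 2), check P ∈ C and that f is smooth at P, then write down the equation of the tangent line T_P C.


Tangent line at P: 10*x - 26*y + 42 = 0.

Step 1: f(1, 2) = 0, so P lies on C.
Step 2: partial derivatives
  f_x(x, y) = 2*x*y + 2*y**2 - 2*y + 2, f_y(x, y) = x**2 + 4*x*y - 2*x - 6*y**2 - 4*y - 1.
  f_x(P) = 10, f_y(P) = -26 (gradient nonzero, so P is smooth).
Step 3: tangent line at P: 10·(x − 1) + -26·(y − 2) = 0.
Expanding: 10*x - 26*y + 42 = 0.


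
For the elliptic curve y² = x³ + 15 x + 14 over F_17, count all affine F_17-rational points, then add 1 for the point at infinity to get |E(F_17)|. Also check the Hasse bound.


Affine points = {(1, 8), (1, 9), (2, 1), (2, 16), (3, 1), (3, 16), (4, 6), (4, 11), (8, 0), (10, 5), (10, 12), (12, 1), (12, 16), (13, 3), (13, 14), (16, 7), (16, 10)}; affine count = 17; |E(F_17)| = 18.

Discriminant check: Δ ∝ 4a³ + 27b² = 4·15³ + 27·14² = 4·3375 + 27·196 ≡ 7 (mod 17). Nonzero ⇒ E is nonsingular.
For each x ∈ F_17, compute rhs = x³ + 15·x + 14 mod 17, then count y ∈ F_17 with y² ≡ rhs.
  x = 0: rhs = 14, matching y values: none (0 points).
  x = 1: rhs = 13, matching y values: 8, 9 (2 points).
  x = 2: rhs = 1, matching y values: 1, 16 (2 points).
  x = 3: rhs = 1, matching y values: 1, 16 (2 points).
  x = 4: rhs = 2, matching y values: 6, 11 (2 points).
  x = 5: rhs = 10, matching y values: none (0 points).
  x = 6: rhs = 14, matching y values: none (0 points).
  x = 7: rhs = 3, matching y values: none (0 points).
  x = 8: rhs = 0, matching y values: 0 (1 points).
  x = 9: rhs = 11, matching y values: none (0 points).
  x = 10: rhs = 8, matching y values: 5, 12 (2 points).
  x = 11: rhs = 14, matching y values: none (0 points).
  x = 12: rhs = 1, matching y values: 1, 16 (2 points).
  x = 13: rhs = 9, matching y values: 3, 14 (2 points).
  x = 14: rhs = 10, matching y values: none (0 points).
  x = 15: rhs = 10, matching y values: none (0 points).
  x = 16: rhs = 15, matching y values: 7, 10 (2 points).
Total affine count: 17.
Full point count |E(F_17)| = 17 + 1 = 18.
Hasse bound: |18 − (17+1)| = |0| = 0 ≤ 2√17 ≈ 8.2462 ✓.


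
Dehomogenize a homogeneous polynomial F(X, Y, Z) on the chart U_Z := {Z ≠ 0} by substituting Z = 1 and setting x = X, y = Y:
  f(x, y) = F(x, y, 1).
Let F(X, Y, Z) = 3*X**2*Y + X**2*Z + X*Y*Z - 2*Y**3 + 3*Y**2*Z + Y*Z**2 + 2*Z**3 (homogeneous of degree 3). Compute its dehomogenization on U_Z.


f(x, y) = 3*x**2*y + x**2 + x*y - 2*y**3 + 3*y**2 + y + 2

On U_Z we set Z = 1. Each monomial c·X^i·Y^j·Z^k in F becomes c·x^i·y^j·1^k = c·x^i·y^j.
Substituting Z = 1: F(X, Y, 1) = 3*x**2*y + x**2 + x*y - 2*y**3 + 3*y**2 + y + 2.
Note: deg(f) ≤ deg(F) = 3; strict inequality happens when F is divisible by Z (lost terms).


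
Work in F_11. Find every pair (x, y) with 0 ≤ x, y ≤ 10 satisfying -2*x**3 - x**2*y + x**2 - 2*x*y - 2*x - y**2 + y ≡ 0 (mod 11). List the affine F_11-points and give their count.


Affine F_11-points: {(0, 0), (0, 1), (1, 2), (1, 7), (3, 1), (3, 7), (4, 3), (4, 7), (6, 2), (6, 6), (8, 1), (8, 8), (9, 2), (9, 10)}; count = 14.

For each of the 121 pairs (x, y) ∈ F_11², evaluate f(x, y) mod 11. Record the zeros.
  x = 0: [0↦0, 1↦0, 2↦9, 3↦5, 4↦10, 5↦2, 6↦3, 7↦2, 8↦10, 9↦5, 10↦9]  zeros at y ∈ {0, 1}
  x = 1: [0↦8, 1↦5, 2↦0, 3↦4, 4↦6, 5↦6, 6↦4, 7↦0, 8↦5, 9↦8, 10↦9]  zeros at y ∈ {2, 7}
  x = 2: [0↦6, 1↦9, 2↦10, 3↦9, 4↦6, 5↦1, 6↦5, 7↦7, 8↦7, 9↦5, 10↦1]  zeros at y ∈ ∅
  x = 3: [0↦4, 1↦0, 2↦5, 3↦8, 4↦9, 5↦8, 6↦5, 7↦0, 8↦4, 9↦6, 10↦6]  zeros at y ∈ {1, 7}
  x = 4: [0↦1, 1↦10, 2↦6, 3↦0, 4↦3, 5↦4, 6↦3, 7↦0, 8↦6, 9↦10, 10↦1]  zeros at y ∈ {3, 7}
  x = 5: [0↦7, 1↦5, 2↦1, 3↦6, 4↦9, 5↦10, 6↦9, 7↦6, 8↦1, 9↦5, 10↦7]  zeros at y ∈ ∅
  x = 6: [0↦10, 1↦6, 2↦0, 3↦3, 4↦4, 5↦3, 6↦0, 7↦6, 8↦10, 9↦1, 10↦1]  zeros at y ∈ {2, 6}
  x = 7: [0↦9, 1↦1, 2↦2, 3↦1, 4↦9, 5↦4, 6↦8, 7↦10, 8↦10, 9↦8, 10↦4]  zeros at y ∈ ∅
  x = 8: [0↦3, 1↦0, 2↦6, 3↦10, 4↦1, 5↦1, 6↦10, 7↦6, 8↦0, 9↦3, 10↦4]  zeros at y ∈ {1, 8}
  x = 9: [0↦2, 1↦2, 2↦0, 3↦7, 4↦1, 5↦4, 6↦5, 7↦4, 8↦1, 9↦7, 10↦0]  zeros at y ∈ {2, 10}
  x = 10: [0↦5, 1↦6, 2↦5, 3↦2, 4↦8, 5↦1, 6↦3, 7↦3, 8↦1, 9↦8, 10↦2]  zeros at y ∈ ∅
Collecting zeros: affine points = {(0, 0), (0, 1), (1, 2), (1, 7), (3, 1), (3, 7), (4, 3), (4, 7), (6, 2), (6, 6), (8, 1), (8, 8), (9, 2), (9, 10)}.
Total count |C(F_11)_aff| = 14.


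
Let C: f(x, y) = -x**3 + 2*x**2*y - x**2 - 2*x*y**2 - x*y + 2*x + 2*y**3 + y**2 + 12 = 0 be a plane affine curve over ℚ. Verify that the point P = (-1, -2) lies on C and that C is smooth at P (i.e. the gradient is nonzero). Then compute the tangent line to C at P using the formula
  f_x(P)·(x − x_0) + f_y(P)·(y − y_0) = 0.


Tangent line at P: 3*x + 15*y + 33 = 0.

Step 1: f(-1, -2) = 0, so P lies on C.
Step 2: partial derivatives
  f_x(x, y) = -3*x**2 + 4*x*y - 2*x - 2*y**2 - y + 2, f_y(x, y) = 2*x**2 - 4*x*y - x + 6*y**2 + 2*y.
  f_x(P) = 3, f_y(P) = 15 (gradient nonzero, so P is smooth).
Step 3: tangent line at P: 3·(x − -1) + 15·(y − -2) = 0.
Expanding: 3*x + 15*y + 33 = 0.


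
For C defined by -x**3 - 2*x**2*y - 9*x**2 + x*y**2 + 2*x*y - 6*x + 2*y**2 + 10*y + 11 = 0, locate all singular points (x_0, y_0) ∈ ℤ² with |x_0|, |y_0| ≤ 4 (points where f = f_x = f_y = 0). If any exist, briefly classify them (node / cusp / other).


Singular points: {(-1, -3)}; classification: cusp.

Compute partial derivatives:
  f_x = -3*x**2 - 4*x*y - 18*x + y**2 + 2*y - 6.
  f_y = -2*x**2 + 2*x*y + 2*x + 4*y + 10.
Scan x_0 ∈ {−4, ..., 4}. For each x_0, f_y(x_0, y) is a polynomial in y; find its integer roots y ∈ {−4, ..., 4}, then test f_x and f at those candidates.
  x = -4: f_y(-4, y) = -4*y - 30; no integer root y with |y| ≤ 4.
  x = -3: f_y(-3, y) = -2*y - 14; no integer root y with |y| ≤ 4.
  x = -2: f_y(-2, y) = -2; no integer root y with |y| ≤ 4.
  x = -1: f_y(-1, y) = 2*y + 6; vanishes at y ∈ {-3}. (-1, -3): f_x = 0, f = 0 — SINGULAR.
  x = 0: f_y(0, y) = 4*y + 10; no integer root y with |y| ≤ 4.
  x = 1: f_y(1, y) = 6*y + 10; no integer root y with |y| ≤ 4.
  x = 2: f_y(2, y) = 8*y + 6; no integer root y with |y| ≤ 4.
  x = 3: f_y(3, y) = 10*y - 2; no integer root y with |y| ≤ 4.
  x = 4: f_y(4, y) = 12*y - 14; no integer root y with |y| ≤ 4.
Only singular point on the grid: (-1, -3).
Classify: substitute x = -1 + u, y = -3 + v and expand: f = -u**3 - 2*u**2*v + u*v**2 + v**2.
No constant or linear terms (consistent with a singular point). Quadratic part: v**2. Cubic part: -u**3 - 2*u**2*v + u*v**2.
The quadratic part v**2 is a perfect square, so there is a single (double) tangent line v = 0, i.e. y = -3. Restricting the cubic part to that line (v = 0) leaves -u**3 ≠ 0, so f is not divisible by v and the branch is v² ≈ u**3 to lowest order — this is a cusp.
Classification: cusp.


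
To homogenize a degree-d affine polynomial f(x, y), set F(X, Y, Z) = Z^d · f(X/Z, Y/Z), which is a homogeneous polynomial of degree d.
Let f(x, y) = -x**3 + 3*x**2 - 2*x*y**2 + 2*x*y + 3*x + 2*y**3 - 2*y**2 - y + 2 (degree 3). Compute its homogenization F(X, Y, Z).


F(X, Y, Z) = -X**3 + 3*X**2*Z - 2*X*Y**2 + 2*X*Y*Z + 3*X*Z**2 + 2*Y**3 - 2*Y**2*Z - Y*Z**2 + 2*Z**3

deg(f) = 3.
Substitute x = X/Z, y = Y/Z into f, then multiply by Z^3.
  monomial -1·x^3·y^0 ↦ -1·X^3·Y^0·Z^0.
  monomial 3·x^2·y^0 ↦ 3·X^2·Y^0·Z^1.
  monomial -2·x^1·y^2 ↦ -2·X^1·Y^2·Z^0.
  monomial 2·x^1·y^1 ↦ 2·X^1·Y^1·Z^1.
  monomial 3·x^1·y^0 ↦ 3·X^1·Y^0·Z^2.
  monomial 2·x^0·y^3 ↦ 2·X^0·Y^3·Z^0.
  monomial -2·x^0·y^2 ↦ -2·X^0·Y^2·Z^1.
  monomial -1·x^0·y^1 ↦ -1·X^0·Y^1·Z^2.
  monomial 2·x^0·y^0 ↦ 2·X^0·Y^0·Z^3.
Collecting: F(X, Y, Z) = -X**3 + 3*X**2*Z - 2*X*Y**2 + 2*X*Y*Z + 3*X*Z**2 + 2*Y**3 - 2*Y**2*Z - Y*Z**2 + 2*Z**3.


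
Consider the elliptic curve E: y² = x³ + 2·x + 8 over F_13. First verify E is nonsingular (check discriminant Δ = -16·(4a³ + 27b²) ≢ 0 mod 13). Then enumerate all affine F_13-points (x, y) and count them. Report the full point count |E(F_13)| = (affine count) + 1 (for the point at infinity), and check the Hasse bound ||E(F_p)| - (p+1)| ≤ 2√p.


Affine points = {(5, 0), (7, 1), (7, 12), (8, 4), (8, 9), (9, 1), (9, 12), (10, 1), (10, 12), (11, 3), (11, 10)}; affine count = 11; |E(F_13)| = 12.

Discriminant check: Δ ∝ 4a³ + 27b² = 4·2³ + 27·8² = 4·8 + 27·64 ≡ 5 (mod 13). Nonzero ⇒ E is nonsingular.
For each x ∈ F_13, compute rhs = x³ + 2·x + 8 mod 13, then count y ∈ F_13 with y² ≡ rhs.
  x = 0: rhs = 8, matching y values: none (0 points).
  x = 1: rhs = 11, matching y values: none (0 points).
  x = 2: rhs = 7, matching y values: none (0 points).
  x = 3: rhs = 2, matching y values: none (0 points).
  x = 4: rhs = 2, matching y values: none (0 points).
  x = 5: rhs = 0, matching y values: 0 (1 points).
  x = 6: rhs = 2, matching y values: none (0 points).
  x = 7: rhs = 1, matching y values: 1, 12 (2 points).
  x = 8: rhs = 3, matching y values: 4, 9 (2 points).
  x = 9: rhs = 1, matching y values: 1, 12 (2 points).
  x = 10: rhs = 1, matching y values: 1, 12 (2 points).
  x = 11: rhs = 9, matching y values: 3, 10 (2 points).
  x = 12: rhs = 5, matching y values: none (0 points).
Total affine count: 11.
Full point count |E(F_13)| = 11 + 1 = 12.
Hasse bound: |12 − (13+1)| = |-2| = 2 ≤ 2√13 ≈ 7.2111 ✓.


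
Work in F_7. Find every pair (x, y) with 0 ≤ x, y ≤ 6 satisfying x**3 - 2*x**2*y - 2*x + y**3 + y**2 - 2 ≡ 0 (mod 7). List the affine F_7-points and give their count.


Affine F_7-points: {(0, 1), (2, 3), (2, 5), (5, 4), (6, 2)}; count = 5.

For each of the 49 pairs (x, y) ∈ F_7², evaluate f(x, y) mod 7. Record the zeros.
  x = 0: [0↦5, 1↦0, 2↦3, 3↦6, 4↦1, 5↦1, 6↦5]  zeros at y ∈ {1}
  x = 1: [0↦4, 1↦4, 2↦5, 3↦6, 4↦6, 5↦4, 6↦6]  zeros at y ∈ ∅
  x = 2: [0↦2, 1↦3, 2↦5, 3↦0, 4↦1, 5↦0, 6↦3]  zeros at y ∈ {3, 5}
  x = 3: [0↦5, 1↦3, 2↦2, 3↦1, 4↦6, 5↦2, 6↦2]  zeros at y ∈ ∅
  x = 4: [0↦5, 1↦3, 2↦2, 3↦1, 4↦6, 5↦2, 6↦2]  zeros at y ∈ ∅
  x = 5: [0↦1, 1↦2, 2↦4, 3↦6, 4↦0, 5↦6, 6↦2]  zeros at y ∈ {4}
  x = 6: [0↦6, 1↦6, 2↦0, 3↦1, 4↦1, 5↦6, 6↦1]  zeros at y ∈ {2}
Collecting zeros: affine points = {(0, 1), (2, 3), (2, 5), (5, 4), (6, 2)}.
Total count |C(F_7)_aff| = 5.


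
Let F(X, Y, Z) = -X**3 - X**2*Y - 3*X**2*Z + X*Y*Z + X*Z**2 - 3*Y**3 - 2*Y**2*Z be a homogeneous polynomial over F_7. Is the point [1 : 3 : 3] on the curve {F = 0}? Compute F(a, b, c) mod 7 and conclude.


F(1,3,3) ≡ 3 (mod 7); P is NOT on the curve.

Evaluate F(1, 3, 3) term-by-term (mod 7).
  -X**3 ↦ -1·1·1·1 = -1
  -X**2*Y ↦ -1·1·3·1 = -3
  -3*X**2*Z ↦ -3·1·1·3 = -9
  X*Y*Z ↦ 1·1·3·3 = 9
  X*Z**2 ↦ 1·1·1·9 = 9
  -3*Y**3 ↦ -3·1·27·1 = -81
  -2*Y**2*Z ↦ -2·1·9·3 = -54
Sum: F(1, 3, 3) = (-1) + (-3) + (-9) + (9) + (9) + (-81) + (-54) = -130.
Reducing mod 7: -130 ≡ 3 (mod 7).
Since F(a, b, c) ≡ 3 ≠ 0 (mod 7), P does NOT lie on the curve.


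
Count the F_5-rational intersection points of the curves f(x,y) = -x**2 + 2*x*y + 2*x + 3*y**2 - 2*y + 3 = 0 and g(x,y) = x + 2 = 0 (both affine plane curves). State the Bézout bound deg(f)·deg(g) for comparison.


Common zeros: {(3, 0), (3, 2)}; count = 2; Bézout bound = 2.

deg(f) = 2, deg(g) = 1, so Bézout bound = 2.
Scan x ∈ F_5. For each x, list the y ∈ F_5 with f(x, y) ≡ 0 and those with g(x, y) ≡ 0 (mod 5); the common zeros in that column are the intersection.
  x = 0: f ≡ 0 at y ∈ ∅; g ≡ 0 at y ∈ ∅; common: ∅.
  x = 1: f ≡ 0 at y ∈ ∅; g ≡ 0 at y ∈ ∅; common: ∅.
  x = 2: f ≡ 0 at y ∈ ∅; g ≡ 0 at y ∈ ∅; common: ∅.
  x = 3: f ≡ 0 at y ∈ {0, 2}; g ≡ 0 at y ∈ {0, 1, 2, 3, 4}; common: {0, 2}.
  x = 4: f ≡ 0 at y ∈ {0, 3}; g ≡ 0 at y ∈ ∅; common: ∅.
Collecting: common zeros = {(3, 0), (3, 2)}, so the count is 2.
Comparison with the Bézout bound: 2 ≤ 2 = deg(f)·deg(g), as expected for curves with no common component (the bound is attained).


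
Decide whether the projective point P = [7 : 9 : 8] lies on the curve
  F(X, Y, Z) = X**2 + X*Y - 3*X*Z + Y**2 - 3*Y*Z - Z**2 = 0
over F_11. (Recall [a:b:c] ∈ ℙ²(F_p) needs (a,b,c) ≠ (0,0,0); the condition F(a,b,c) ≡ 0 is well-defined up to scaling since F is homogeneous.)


F(7,9,8) ≡ 9 (mod 11); P is NOT on the curve.

Evaluate F(7, 9, 8) term-by-term (mod 11).
  X**2 ↦ 1·49·1·1 = 49
  X*Y ↦ 1·7·9·1 = 63
  -3*X*Z ↦ -3·7·1·8 = -168
  Y**2 ↦ 1·1·81·1 = 81
  -3*Y*Z ↦ -3·1·9·8 = -216
  -Z**2 ↦ -1·1·1·64 = -64
Sum: F(7, 9, 8) = (49) + (63) + (-168) + (81) + (-216) + (-64) = -255.
Reducing mod 11: -255 ≡ 9 (mod 11).
Since F(a, b, c) ≡ 9 ≠ 0 (mod 11), P does NOT lie on the curve.


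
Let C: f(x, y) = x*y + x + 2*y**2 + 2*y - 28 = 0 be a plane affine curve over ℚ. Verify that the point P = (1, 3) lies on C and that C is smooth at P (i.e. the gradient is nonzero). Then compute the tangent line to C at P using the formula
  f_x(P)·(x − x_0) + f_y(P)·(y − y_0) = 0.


Tangent line at P: 4*x + 15*y - 49 = 0.

Step 1: f(1, 3) = 0, so P lies on C.
Step 2: partial derivatives
  f_x(x, y) = y + 1, f_y(x, y) = x + 4*y + 2.
  f_x(P) = 4, f_y(P) = 15 (gradient nonzero, so P is smooth).
Step 3: tangent line at P: 4·(x − 1) + 15·(y − 3) = 0.
Expanding: 4*x + 15*y - 49 = 0.


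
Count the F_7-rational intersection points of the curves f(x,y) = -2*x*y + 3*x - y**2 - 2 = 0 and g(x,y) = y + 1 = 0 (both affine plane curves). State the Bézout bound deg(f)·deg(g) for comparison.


Common zeros: {(2, 6)}; count = 1; Bézout bound = 2.

deg(f) = 2, deg(g) = 1, so Bézout bound = 2.
Scan x ∈ F_7. For each x, list the y ∈ F_7 with f(x, y) ≡ 0 and those with g(x, y) ≡ 0 (mod 7); the common zeros in that column are the intersection.
  x = 0: f ≡ 0 at y ∈ ∅; g ≡ 0 at y ∈ {6}; common: ∅.
  x = 1: f ≡ 0 at y ∈ {2, 3}; g ≡ 0 at y ∈ {6}; common: ∅.
  x = 2: f ≡ 0 at y ∈ {4, 6}; g ≡ 0 at y ∈ {6}; common: {6}.
  x = 3: f ≡ 0 at y ∈ {0, 1}; g ≡ 0 at y ∈ {6}; common: ∅.
  x = 4: f ≡ 0 at y ∈ ∅; g ≡ 0 at y ∈ {6}; common: ∅.
  x = 5: f ≡ 0 at y ∈ ∅; g ≡ 0 at y ∈ {6}; common: ∅.
  x = 6: f ≡ 0 at y ∈ ∅; g ≡ 0 at y ∈ {6}; common: ∅.
Collecting: common zeros = {(2, 6)}, so the count is 1.
Comparison with the Bézout bound: 1 ≤ 2 = deg(f)·deg(g), as expected for curves with no common component (the affine F_7-count falls short of the bound because intersections may lie at infinity, over extension fields, or carry multiplicity).


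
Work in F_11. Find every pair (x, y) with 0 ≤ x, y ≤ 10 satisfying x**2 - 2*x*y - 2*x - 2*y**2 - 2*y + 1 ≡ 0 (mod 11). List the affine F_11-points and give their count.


Affine F_11-points: {(0, 2), (0, 8), (1, 0), (1, 9), (2, 4), (6, 2), (7, 6), (7, 8), (8, 4), (8, 9)}; count = 10.

For each of the 121 pairs (x, y) ∈ F_11², evaluate f(x, y) mod 11. Record the zeros.
  x = 0: [0↦1, 1↦8, 2↦0, 3↦10, 4↦5, 5↦7, 6↦5, 7↦10, 8↦0, 9↦8, 10↦1]  zeros at y ∈ {2, 8}
  x = 1: [0↦0, 1↦5, 2↦6, 3↦3, 4↦7, 5↦7, 6↦3, 7↦6, 8↦5, 9↦0, 10↦2]  zeros at y ∈ {0, 9}
  x = 2: [0↦1, 1↦4, 2↦3, 3↦9, 4↦0, 5↦9, 6↦3, 7↦4, 8↦1, 9↦5, 10↦5]  zeros at y ∈ {4}
  x = 3: [0↦4, 1↦5, 2↦2, 3↦6, 4↦6, 5↦2, 6↦5, 7↦4, 8↦10, 9↦1, 10↦10]  zeros at y ∈ ∅
  x = 4: [0↦9, 1↦8, 2↦3, 3↦5, 4↦3, 5↦8, 6↦9, 7↦6, 8↦10, 9↦10, 10↦6]  zeros at y ∈ ∅
  x = 5: [0↦5, 1↦2, 2↦6, 3↦6, 4↦2, 5↦5, 6↦4, 7↦10, 8↦1, 9↦10, 10↦4]  zeros at y ∈ ∅
  x = 6: [0↦3, 1↦9, 2↦0, 3↦9, 4↦3, 5↦4, 6↦1, 7↦5, 8↦5, 9↦1, 10↦4]  zeros at y ∈ {2}
  x = 7: [0↦3, 1↦7, 2↦7, 3↦3, 4↦6, 5↦5, 6↦0, 7↦2, 8↦0, 9↦5, 10↦6]  zeros at y ∈ {6, 8}
  x = 8: [0↦5, 1↦7, 2↦5, 3↦10, 4↦0, 5↦8, 6↦1, 7↦1, 8↦8, 9↦0, 10↦10]  zeros at y ∈ {4, 9}
  x = 9: [0↦9, 1↦9, 2↦5, 3↦8, 4↦7, 5↦2, 6↦4, 7↦2, 8↦7, 9↦8, 10↦5]  zeros at y ∈ ∅
  x = 10: [0↦4, 1↦2, 2↦7, 3↦8, 4↦5, 5↦9, 6↦9, 7↦5, 8↦8, 9↦7, 10↦2]  zeros at y ∈ ∅
Collecting zeros: affine points = {(0, 2), (0, 8), (1, 0), (1, 9), (2, 4), (6, 2), (7, 6), (7, 8), (8, 4), (8, 9)}.
Total count |C(F_11)_aff| = 10.


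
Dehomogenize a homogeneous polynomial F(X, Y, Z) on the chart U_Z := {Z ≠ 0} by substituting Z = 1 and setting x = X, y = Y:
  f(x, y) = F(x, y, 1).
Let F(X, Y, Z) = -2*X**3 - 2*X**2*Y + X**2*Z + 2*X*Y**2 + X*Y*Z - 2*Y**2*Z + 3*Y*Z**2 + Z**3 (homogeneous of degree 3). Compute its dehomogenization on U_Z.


f(x, y) = -2*x**3 - 2*x**2*y + x**2 + 2*x*y**2 + x*y - 2*y**2 + 3*y + 1

On U_Z we set Z = 1. Each monomial c·X^i·Y^j·Z^k in F becomes c·x^i·y^j·1^k = c·x^i·y^j.
Substituting Z = 1: F(X, Y, 1) = -2*x**3 - 2*x**2*y + x**2 + 2*x*y**2 + x*y - 2*y**2 + 3*y + 1.
Note: deg(f) ≤ deg(F) = 3; strict inequality happens when F is divisible by Z (lost terms).


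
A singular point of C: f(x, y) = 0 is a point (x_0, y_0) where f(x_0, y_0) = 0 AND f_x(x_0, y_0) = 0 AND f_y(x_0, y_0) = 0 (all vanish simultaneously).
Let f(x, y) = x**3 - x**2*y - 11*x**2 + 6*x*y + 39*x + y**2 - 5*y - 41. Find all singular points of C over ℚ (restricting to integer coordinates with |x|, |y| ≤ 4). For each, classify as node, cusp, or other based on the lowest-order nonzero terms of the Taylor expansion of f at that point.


Singular points: {(3, -2)}; classification: cusp.

Compute partial derivatives:
  f_x = 3*x**2 - 2*x*y - 22*x + 6*y + 39.
  f_y = -x**2 + 6*x + 2*y - 5.
Scan x_0 ∈ {−4, ..., 4}. For each x_0, f_y(x_0, y) is a polynomial in y; find its integer roots y ∈ {−4, ..., 4}, then test f_x and f at those candidates.
  x = -4: f_y(-4, y) = 2*y - 45; no integer root y with |y| ≤ 4.
  x = -3: f_y(-3, y) = 2*y - 32; no integer root y with |y| ≤ 4.
  x = -2: f_y(-2, y) = 2*y - 21; no integer root y with |y| ≤ 4.
  x = -1: f_y(-1, y) = 2*y - 12; no integer root y with |y| ≤ 4.
  x = 0: f_y(0, y) = 2*y - 5; no integer root y with |y| ≤ 4.
  x = 1: f_y(1, y) = 2*y; vanishes at y ∈ {0}. (1, 0): f_x = 20 ≠ 0.
  x = 2: f_y(2, y) = 2*y + 3; no integer root y with |y| ≤ 4.
  x = 3: f_y(3, y) = 2*y + 4; vanishes at y ∈ {-2}. (3, -2): f_x = 0, f = 0 — SINGULAR.
  x = 4: f_y(4, y) = 2*y + 3; no integer root y with |y| ≤ 4.
Only singular point on the grid: (3, -2).
Classify: substitute x = 3 + u, y = -2 + v and expand: f = u**3 - u**2*v + v**2.
No constant or linear terms (consistent with a singular point). Quadratic part: v**2. Cubic part: u**3 - u**2*v.
The quadratic part v**2 is a perfect square, so there is a single (double) tangent line v = 0, i.e. y = -2. Restricting the cubic part to that line (v = 0) leaves u**3 ≠ 0, so f is not divisible by v and the branch is v² ≈ -u**3 to lowest order — this is a cusp.
Classification: cusp.


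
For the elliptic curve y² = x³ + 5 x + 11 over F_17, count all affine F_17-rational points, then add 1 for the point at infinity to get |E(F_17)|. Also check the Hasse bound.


Affine points = {(1, 0), (3, 6), (3, 11), (5, 5), (5, 12), (6, 6), (6, 11), (7, 7), (7, 10), (8, 6), (8, 11)}; affine count = 11; |E(F_17)| = 12.

Discriminant check: Δ ∝ 4a³ + 27b² = 4·5³ + 27·11² = 4·125 + 27·121 ≡ 10 (mod 17). Nonzero ⇒ E is nonsingular.
For each x ∈ F_17, compute rhs = x³ + 5·x + 11 mod 17, then count y ∈ F_17 with y² ≡ rhs.
  x = 0: rhs = 11, matching y values: none (0 points).
  x = 1: rhs = 0, matching y values: 0 (1 points).
  x = 2: rhs = 12, matching y values: none (0 points).
  x = 3: rhs = 2, matching y values: 6, 11 (2 points).
  x = 4: rhs = 10, matching y values: none (0 points).
  x = 5: rhs = 8, matching y values: 5, 12 (2 points).
  x = 6: rhs = 2, matching y values: 6, 11 (2 points).
  x = 7: rhs = 15, matching y values: 7, 10 (2 points).
  x = 8: rhs = 2, matching y values: 6, 11 (2 points).
  x = 9: rhs = 3, matching y values: none (0 points).
  x = 10: rhs = 7, matching y values: none (0 points).
  x = 11: rhs = 3, matching y values: none (0 points).
  x = 12: rhs = 14, matching y values: none (0 points).
  x = 13: rhs = 12, matching y values: none (0 points).
  x = 14: rhs = 3, matching y values: none (0 points).
  x = 15: rhs = 10, matching y values: none (0 points).
  x = 16: rhs = 5, matching y values: none (0 points).
Total affine count: 11.
Full point count |E(F_17)| = 11 + 1 = 12.
Hasse bound: |12 − (17+1)| = |-6| = 6 ≤ 2√17 ≈ 8.2462 ✓.


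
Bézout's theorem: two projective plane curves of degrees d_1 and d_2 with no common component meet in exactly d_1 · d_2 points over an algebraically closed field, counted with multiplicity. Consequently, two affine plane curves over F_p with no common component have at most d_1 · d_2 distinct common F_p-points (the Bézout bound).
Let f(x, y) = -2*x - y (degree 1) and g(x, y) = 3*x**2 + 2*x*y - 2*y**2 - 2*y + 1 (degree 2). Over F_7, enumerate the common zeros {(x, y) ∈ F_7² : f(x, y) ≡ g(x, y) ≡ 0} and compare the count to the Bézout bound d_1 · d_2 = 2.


Common zeros: ∅; count = 0; Bézout bound = 2.

deg(f) = 1, deg(g) = 2, so Bézout bound = 2.
Scan x ∈ F_7. For each x, list the y ∈ F_7 with f(x, y) ≡ 0 and those with g(x, y) ≡ 0 (mod 7); the common zeros in that column are the intersection.
  x = 0: f ≡ 0 at y ∈ {0}; g ≡ 0 at y ∈ ∅; common: ∅.
  x = 1: f ≡ 0 at y ∈ {5}; g ≡ 0 at y ∈ {3, 4}; common: ∅.
  x = 2: f ≡ 0 at y ∈ {3}; g ≡ 0 at y ∈ ∅; common: ∅.
  x = 3: f ≡ 0 at y ∈ {1}; g ≡ 0 at y ∈ {0, 2}; common: ∅.
  x = 4: f ≡ 0 at y ∈ {6}; g ≡ 0 at y ∈ {0, 3}; common: ∅.
  x = 5: f ≡ 0 at y ∈ {4}; g ≡ 0 at y ∈ {2}; common: ∅.
  x = 6: f ≡ 0 at y ∈ {2}; g ≡ 0 at y ∈ ∅; common: ∅.
Collecting: common zeros = ∅, so the count is 0.
Comparison with the Bézout bound: 0 ≤ 2 = deg(f)·deg(g), as expected for curves with no common component (the affine F_7-count falls short of the bound because intersections may lie at infinity, over extension fields, or carry multiplicity).


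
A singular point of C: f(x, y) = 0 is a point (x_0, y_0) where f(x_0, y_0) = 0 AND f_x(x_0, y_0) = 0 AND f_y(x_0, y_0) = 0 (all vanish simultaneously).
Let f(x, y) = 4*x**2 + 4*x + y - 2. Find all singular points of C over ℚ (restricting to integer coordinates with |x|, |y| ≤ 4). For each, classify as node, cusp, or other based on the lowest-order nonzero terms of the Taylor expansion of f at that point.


No singular points in the scanned grid; C is smooth there.

Compute partial derivatives:
  f_x = 8*x + 4.
  f_y = 1.
f_y = 1 is a nonzero constant, so f_y never vanishes: no point (x, y) can satisfy f = f_x = f_y = 0. In particular no (x, y) ∈ {−4, ..., 4}² is singular; the curve is smooth.


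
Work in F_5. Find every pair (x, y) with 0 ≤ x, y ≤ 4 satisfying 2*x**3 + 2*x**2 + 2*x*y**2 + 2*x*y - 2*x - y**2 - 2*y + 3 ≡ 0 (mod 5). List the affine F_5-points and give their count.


Affine F_5-points: {(0, 1), (0, 2), (1, 0), (3, 4), (4, 0), (4, 2)}; count = 6.

For each of the 25 pairs (x, y) ∈ F_5², evaluate f(x, y) mod 5. Record the zeros.
  x = 0: [0↦3, 1↦0, 2↦0, 3↦3, 4↦4]  zeros at y ∈ {1, 2}
  x = 1: [0↦0, 1↦1, 2↦4, 3↦4, 4↦1]  zeros at y ∈ {0}
  x = 2: [0↦3, 1↦3, 2↦4, 3↦1, 4↦4]  zeros at y ∈ ∅
  x = 3: [0↦4, 1↦3, 2↦2, 3↦1, 4↦0]  zeros at y ∈ {4}
  x = 4: [0↦0, 1↦3, 2↦0, 3↦1, 4↦1]  zeros at y ∈ {0, 2}
Collecting zeros: affine points = {(0, 1), (0, 2), (1, 0), (3, 4), (4, 0), (4, 2)}.
Total count |C(F_5)_aff| = 6.


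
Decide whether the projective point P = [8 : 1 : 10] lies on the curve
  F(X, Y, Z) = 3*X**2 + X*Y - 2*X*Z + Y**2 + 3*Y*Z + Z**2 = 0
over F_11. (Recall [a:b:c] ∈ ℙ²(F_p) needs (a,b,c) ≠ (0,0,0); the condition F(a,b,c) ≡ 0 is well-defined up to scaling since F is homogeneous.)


F(8,1,10) ≡ 6 (mod 11); P is NOT on the curve.

Evaluate F(8, 1, 10) term-by-term (mod 11).
  3*X**2 ↦ 3·64·1·1 = 192
  X*Y ↦ 1·8·1·1 = 8
  -2*X*Z ↦ -2·8·1·10 = -160
  Y**2 ↦ 1·1·1·1 = 1
  3*Y*Z ↦ 3·1·1·10 = 30
  Z**2 ↦ 1·1·1·100 = 100
Sum: F(8, 1, 10) = (192) + (8) + (-160) + (1) + (30) + (100) = 171.
Reducing mod 11: 171 ≡ 6 (mod 11).
Since F(a, b, c) ≡ 6 ≠ 0 (mod 11), P does NOT lie on the curve.


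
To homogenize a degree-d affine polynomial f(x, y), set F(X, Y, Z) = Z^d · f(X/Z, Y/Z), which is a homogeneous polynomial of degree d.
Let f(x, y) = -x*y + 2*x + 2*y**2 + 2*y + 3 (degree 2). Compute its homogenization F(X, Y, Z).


F(X, Y, Z) = -X*Y + 2*X*Z + 2*Y**2 + 2*Y*Z + 3*Z**2

deg(f) = 2.
Substitute x = X/Z, y = Y/Z into f, then multiply by Z^2.
  monomial -1·x^1·y^1 ↦ -1·X^1·Y^1·Z^0.
  monomial 2·x^1·y^0 ↦ 2·X^1·Y^0·Z^1.
  monomial 2·x^0·y^2 ↦ 2·X^0·Y^2·Z^0.
  monomial 2·x^0·y^1 ↦ 2·X^0·Y^1·Z^1.
  monomial 3·x^0·y^0 ↦ 3·X^0·Y^0·Z^2.
Collecting: F(X, Y, Z) = -X*Y + 2*X*Z + 2*Y**2 + 2*Y*Z + 3*Z**2.


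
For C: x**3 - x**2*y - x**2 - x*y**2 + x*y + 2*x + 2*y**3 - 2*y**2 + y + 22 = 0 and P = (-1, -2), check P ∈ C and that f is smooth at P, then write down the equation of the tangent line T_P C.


Tangent line at P: -3*x + 27*y + 51 = 0.

Step 1: f(-1, -2) = 0, so P lies on C.
Step 2: partial derivatives
  f_x(x, y) = 3*x**2 - 2*x*y - 2*x - y**2 + y + 2, f_y(x, y) = -x**2 - 2*x*y + x + 6*y**2 - 4*y + 1.
  f_x(P) = -3, f_y(P) = 27 (gradient nonzero, so P is smooth).
Step 3: tangent line at P: -3·(x − -1) + 27·(y − -2) = 0.
Expanding: -3*x + 27*y + 51 = 0.


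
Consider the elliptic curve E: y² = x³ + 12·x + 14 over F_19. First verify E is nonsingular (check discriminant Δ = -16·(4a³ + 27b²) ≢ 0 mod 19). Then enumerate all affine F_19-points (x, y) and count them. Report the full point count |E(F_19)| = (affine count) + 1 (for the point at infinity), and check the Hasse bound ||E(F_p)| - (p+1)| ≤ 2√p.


Affine points = {(3, 1), (3, 18), (5, 3), (5, 16), (6, 6), (6, 13), (7, 2), (7, 17), (12, 9), (12, 10), (13, 7), (13, 12), (14, 0), (15, 4), (15, 15), (17, 1), (17, 18), (18, 1), (18, 18)}; affine count = 19; |E(F_19)| = 20.

Discriminant check: Δ ∝ 4a³ + 27b² = 4·12³ + 27·14² = 4·1728 + 27·196 ≡ 6 (mod 19). Nonzero ⇒ E is nonsingular.
For each x ∈ F_19, compute rhs = x³ + 12·x + 14 mod 19, then count y ∈ F_19 with y² ≡ rhs.
  x = 0: rhs = 14, matching y values: none (0 points).
  x = 1: rhs = 8, matching y values: none (0 points).
  x = 2: rhs = 8, matching y values: none (0 points).
  x = 3: rhs = 1, matching y values: 1, 18 (2 points).
  x = 4: rhs = 12, matching y values: none (0 points).
  x = 5: rhs = 9, matching y values: 3, 16 (2 points).
  x = 6: rhs = 17, matching y values: 6, 13 (2 points).
  x = 7: rhs = 4, matching y values: 2, 17 (2 points).
  x = 8: rhs = 14, matching y values: none (0 points).
  x = 9: rhs = 15, matching y values: none (0 points).
  x = 10: rhs = 13, matching y values: none (0 points).
  x = 11: rhs = 14, matching y values: none (0 points).
  x = 12: rhs = 5, matching y values: 9, 10 (2 points).
  x = 13: rhs = 11, matching y values: 7, 12 (2 points).
  x = 14: rhs = 0, matching y values: 0 (1 points).
  x = 15: rhs = 16, matching y values: 4, 15 (2 points).
  x = 16: rhs = 8, matching y values: none (0 points).
  x = 17: rhs = 1, matching y values: 1, 18 (2 points).
  x = 18: rhs = 1, matching y values: 1, 18 (2 points).
Total affine count: 19.
Full point count |E(F_19)| = 19 + 1 = 20.
Hasse bound: |20 − (19+1)| = |0| = 0 ≤ 2√19 ≈ 8.7178 ✓.


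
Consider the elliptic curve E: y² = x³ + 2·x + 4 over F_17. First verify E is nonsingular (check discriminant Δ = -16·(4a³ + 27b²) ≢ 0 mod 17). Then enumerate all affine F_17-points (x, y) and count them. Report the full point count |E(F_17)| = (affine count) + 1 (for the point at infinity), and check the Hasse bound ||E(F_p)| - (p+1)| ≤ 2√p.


Affine points = {(0, 2), (0, 15), (2, 4), (2, 13), (4, 5), (4, 12), (7, 2), (7, 15), (10, 2), (10, 15), (13, 0), (15, 3), (15, 14), (16, 1), (16, 16)}; affine count = 15; |E(F_17)| = 16.

Discriminant check: Δ ∝ 4a³ + 27b² = 4·2³ + 27·4² = 4·8 + 27·16 ≡ 5 (mod 17). Nonzero ⇒ E is nonsingular.
For each x ∈ F_17, compute rhs = x³ + 2·x + 4 mod 17, then count y ∈ F_17 with y² ≡ rhs.
  x = 0: rhs = 4, matching y values: 2, 15 (2 points).
  x = 1: rhs = 7, matching y values: none (0 points).
  x = 2: rhs = 16, matching y values: 4, 13 (2 points).
  x = 3: rhs = 3, matching y values: none (0 points).
  x = 4: rhs = 8, matching y values: 5, 12 (2 points).
  x = 5: rhs = 3, matching y values: none (0 points).
  x = 6: rhs = 11, matching y values: none (0 points).
  x = 7: rhs = 4, matching y values: 2, 15 (2 points).
  x = 8: rhs = 5, matching y values: none (0 points).
  x = 9: rhs = 3, matching y values: none (0 points).
  x = 10: rhs = 4, matching y values: 2, 15 (2 points).
  x = 11: rhs = 14, matching y values: none (0 points).
  x = 12: rhs = 5, matching y values: none (0 points).
  x = 13: rhs = 0, matching y values: 0 (1 points).
  x = 14: rhs = 5, matching y values: none (0 points).
  x = 15: rhs = 9, matching y values: 3, 14 (2 points).
  x = 16: rhs = 1, matching y values: 1, 16 (2 points).
Total affine count: 15.
Full point count |E(F_17)| = 15 + 1 = 16.
Hasse bound: |16 − (17+1)| = |-2| = 2 ≤ 2√17 ≈ 8.2462 ✓.
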